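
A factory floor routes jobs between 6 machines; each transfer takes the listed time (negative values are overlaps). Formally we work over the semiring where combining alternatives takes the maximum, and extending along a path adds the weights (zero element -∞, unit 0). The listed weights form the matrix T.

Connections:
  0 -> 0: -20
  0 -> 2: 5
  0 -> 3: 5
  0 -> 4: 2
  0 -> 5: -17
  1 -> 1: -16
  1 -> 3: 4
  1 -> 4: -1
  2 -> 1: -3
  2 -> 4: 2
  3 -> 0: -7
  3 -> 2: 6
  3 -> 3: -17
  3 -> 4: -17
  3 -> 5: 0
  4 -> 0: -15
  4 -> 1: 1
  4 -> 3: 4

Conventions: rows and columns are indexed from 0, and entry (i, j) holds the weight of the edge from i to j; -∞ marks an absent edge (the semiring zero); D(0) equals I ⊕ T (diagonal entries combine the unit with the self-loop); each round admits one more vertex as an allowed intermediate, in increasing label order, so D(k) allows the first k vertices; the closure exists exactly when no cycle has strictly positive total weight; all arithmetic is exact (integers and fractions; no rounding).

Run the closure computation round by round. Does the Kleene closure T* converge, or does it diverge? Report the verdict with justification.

D(0):
  [0, -∞, 5, 5, 2, -17]
  [-∞, 0, -∞, 4, -1, -∞]
  [-∞, -3, 0, -∞, 2, -∞]
  [-7, -∞, 6, 0, -17, 0]
  [-15, 1, -∞, 4, 0, -∞]
  [-∞, -∞, -∞, -∞, -∞, 0]
D(1):
  [0, -∞, 5, 5, 2, -17]
  [-∞, 0, -∞, 4, -1, -∞]
  [-∞, -3, 0, -∞, 2, -∞]
  [-7, -∞, 6, 0, -5, 0]
  [-15, 1, -10, 4, 0, -32]
  [-∞, -∞, -∞, -∞, -∞, 0]
D(2):
  [0, -∞, 5, 5, 2, -17]
  [-∞, 0, -∞, 4, -1, -∞]
  [-∞, -3, 0, 1, 2, -∞]
  [-7, -∞, 6, 0, -5, 0]
  [-15, 1, -10, 5, 0, -32]
  [-∞, -∞, -∞, -∞, -∞, 0]
Detection: at round 3, diagonal entry (3, 3) turns strictly positive.
Key observation: the cycle 3->2->1->3 has total weight 6 + (-3) + 4, which is strictly positive.
Answer: DIVERGES — positive cycle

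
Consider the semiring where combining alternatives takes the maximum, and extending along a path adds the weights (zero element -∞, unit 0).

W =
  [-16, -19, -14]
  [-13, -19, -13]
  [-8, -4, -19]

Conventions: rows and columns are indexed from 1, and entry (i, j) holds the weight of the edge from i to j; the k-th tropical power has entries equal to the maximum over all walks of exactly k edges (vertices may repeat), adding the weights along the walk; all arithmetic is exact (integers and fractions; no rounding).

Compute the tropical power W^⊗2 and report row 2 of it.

W^⊗2:
  [-22, -18, -30]
  [-21, -17, -27]
  [-17, -23, -17]
Answer: row 2 of W^⊗2 = [-21, -17, -27]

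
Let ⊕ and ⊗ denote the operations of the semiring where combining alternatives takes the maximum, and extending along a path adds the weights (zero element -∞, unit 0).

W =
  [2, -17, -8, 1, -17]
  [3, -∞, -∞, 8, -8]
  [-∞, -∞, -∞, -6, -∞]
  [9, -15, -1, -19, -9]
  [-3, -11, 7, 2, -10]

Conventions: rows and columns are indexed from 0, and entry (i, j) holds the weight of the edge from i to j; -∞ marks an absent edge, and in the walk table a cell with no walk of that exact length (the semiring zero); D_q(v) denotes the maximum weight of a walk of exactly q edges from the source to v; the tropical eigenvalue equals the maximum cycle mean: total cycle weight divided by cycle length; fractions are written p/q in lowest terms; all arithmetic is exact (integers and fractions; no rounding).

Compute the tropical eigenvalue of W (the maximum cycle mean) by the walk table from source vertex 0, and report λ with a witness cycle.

q=0: [0, -∞, -∞, -∞, -∞]
q=1: [2, -17, -8, 1, -17]
q=2: [10, -14, 0, 3, -8]
q=3: [12, -7, 2, 11, -6]
q=4: [20, -4, 10, 13, 2]
q=5: [22, 3, 12, 21, 4]
Optimal cycle mean attained by: cycle 0->3->0, total 1 + 9, length 2.
Answer: λ = 5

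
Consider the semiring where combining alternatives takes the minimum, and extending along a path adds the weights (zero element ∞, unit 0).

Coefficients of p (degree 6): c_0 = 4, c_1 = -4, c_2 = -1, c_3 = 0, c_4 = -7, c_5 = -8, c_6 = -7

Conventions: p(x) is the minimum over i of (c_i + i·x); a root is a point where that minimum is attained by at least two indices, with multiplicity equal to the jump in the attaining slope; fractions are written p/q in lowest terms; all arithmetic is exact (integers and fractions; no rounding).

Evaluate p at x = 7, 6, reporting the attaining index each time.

p(7) = min(4+0·7=4, -4+1·7=3, -1+2·7=13, 0+3·7=21, -7+4·7=21, -8+5·7=27, -7+6·7=35) = 3 (attained by i=1)
p(6) = min(4+0·6=4, -4+1·6=2, -1+2·6=11, 0+3·6=18, -7+4·6=17, -8+5·6=22, -7+6·6=29) = 2 (attained by i=1)
Answer: p(7) = 3; p(6) = 2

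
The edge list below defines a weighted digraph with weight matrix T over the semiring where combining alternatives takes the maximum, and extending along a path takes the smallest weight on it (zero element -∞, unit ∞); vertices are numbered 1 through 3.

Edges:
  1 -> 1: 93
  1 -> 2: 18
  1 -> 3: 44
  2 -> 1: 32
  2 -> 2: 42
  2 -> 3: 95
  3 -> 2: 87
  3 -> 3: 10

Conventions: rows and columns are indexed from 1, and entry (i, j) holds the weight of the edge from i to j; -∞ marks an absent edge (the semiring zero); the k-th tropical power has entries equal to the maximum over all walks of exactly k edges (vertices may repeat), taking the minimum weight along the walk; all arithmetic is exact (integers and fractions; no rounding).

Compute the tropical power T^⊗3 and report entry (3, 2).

T^⊗2:
  [93, 44, 44]
  [32, 87, 42]
  [32, 42, 87]
T^⊗3:
  [93, 44, 44]
  [32, 42, 87]
  [32, 87, 42]
Key observation: the optimum is the walk 3->2->3->2, with weight 87 min 95 min 87 = 87.
Optimal value attained by: walk 3->2->3->2.
Answer: (T^⊗3)[3][2] = 87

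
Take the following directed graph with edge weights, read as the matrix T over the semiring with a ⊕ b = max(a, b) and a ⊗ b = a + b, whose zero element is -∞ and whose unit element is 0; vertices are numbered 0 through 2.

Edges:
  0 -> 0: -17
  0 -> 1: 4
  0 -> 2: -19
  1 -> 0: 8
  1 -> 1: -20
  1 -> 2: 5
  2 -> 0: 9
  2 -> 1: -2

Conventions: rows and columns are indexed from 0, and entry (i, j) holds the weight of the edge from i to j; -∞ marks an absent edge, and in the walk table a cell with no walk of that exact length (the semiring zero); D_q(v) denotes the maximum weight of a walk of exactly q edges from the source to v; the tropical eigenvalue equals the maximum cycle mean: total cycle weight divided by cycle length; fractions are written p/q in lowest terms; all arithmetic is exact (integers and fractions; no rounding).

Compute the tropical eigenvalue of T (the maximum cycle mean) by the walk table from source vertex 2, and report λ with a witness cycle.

q=0: [-∞, -∞, 0]
q=1: [9, -2, -∞]
q=2: [6, 13, 3]
q=3: [21, 10, 18]
Optimal cycle mean attained by: cycle 0->1->0, total 4 + 8, length 2.
Answer: λ = 6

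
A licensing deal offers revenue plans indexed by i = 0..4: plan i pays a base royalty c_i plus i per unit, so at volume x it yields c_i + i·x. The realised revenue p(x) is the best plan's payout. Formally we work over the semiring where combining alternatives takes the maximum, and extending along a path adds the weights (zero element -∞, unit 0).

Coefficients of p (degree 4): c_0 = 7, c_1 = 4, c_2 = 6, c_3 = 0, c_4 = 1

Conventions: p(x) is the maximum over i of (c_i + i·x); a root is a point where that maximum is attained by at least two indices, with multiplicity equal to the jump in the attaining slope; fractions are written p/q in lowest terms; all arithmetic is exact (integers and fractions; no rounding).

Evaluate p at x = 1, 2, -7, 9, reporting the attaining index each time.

p(1) = max(7+0·1=7, 4+1·1=5, 6+2·1=8, 0+3·1=3, 1+4·1=5) = 8 (attained by i=2)
p(2) = max(7+0·2=7, 4+1·2=6, 6+2·2=10, 0+3·2=6, 1+4·2=9) = 10 (attained by i=2)
p(-7) = max(7+0·(-7)=7, 4+1·(-7)=-3, 6+2·(-7)=-8, 0+3·(-7)=-21, 1+4·(-7)=-27) = 7 (attained by i=0)
p(9) = max(7+0·9=7, 4+1·9=13, 6+2·9=24, 0+3·9=27, 1+4·9=37) = 37 (attained by i=4)
Answer: p(1) = 8; p(2) = 10; p(-7) = 7; p(9) = 37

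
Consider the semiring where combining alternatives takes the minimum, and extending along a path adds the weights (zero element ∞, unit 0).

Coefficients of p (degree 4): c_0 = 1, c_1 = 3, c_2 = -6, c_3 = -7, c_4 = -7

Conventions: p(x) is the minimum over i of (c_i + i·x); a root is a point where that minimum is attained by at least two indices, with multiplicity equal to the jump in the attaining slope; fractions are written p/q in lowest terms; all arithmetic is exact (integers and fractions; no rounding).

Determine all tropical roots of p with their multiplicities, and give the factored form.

hull edge (i=0, c=1) to (i=2, c=-6): slope -7/2, span 2
hull edge (i=2, c=-6) to (i=3, c=-7): slope -1, span 1
hull edge (i=3, c=-7) to (i=4, c=-7): slope 0, span 1
Factored form: p(x) = -7 ⊗ (x ⊕ 0) ⊗ (x ⊕ 1) ⊗ (x ⊕ 7/2) ⊗ (x ⊕ 7/2)
Answer: roots = 0 (mult 1), 1 (mult 1), 7/2 (mult 2)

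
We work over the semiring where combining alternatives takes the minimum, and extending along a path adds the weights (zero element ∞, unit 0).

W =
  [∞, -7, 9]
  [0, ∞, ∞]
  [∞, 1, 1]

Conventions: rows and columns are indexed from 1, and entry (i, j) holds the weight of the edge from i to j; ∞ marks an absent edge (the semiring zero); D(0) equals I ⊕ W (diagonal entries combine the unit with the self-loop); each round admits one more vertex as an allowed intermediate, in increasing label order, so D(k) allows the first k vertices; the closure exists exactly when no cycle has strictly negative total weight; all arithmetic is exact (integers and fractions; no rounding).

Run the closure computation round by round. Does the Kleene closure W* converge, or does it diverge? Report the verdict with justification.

D(0):
  [0, -7, 9]
  [0, 0, ∞]
  [∞, 1, 0]
Detection: at round 1, diagonal entry (2, 2) turns strictly negative.
Key observation: the cycle 2->1->2 has total weight 0 + (-7), which is strictly negative.
Answer: DIVERGES — negative cycle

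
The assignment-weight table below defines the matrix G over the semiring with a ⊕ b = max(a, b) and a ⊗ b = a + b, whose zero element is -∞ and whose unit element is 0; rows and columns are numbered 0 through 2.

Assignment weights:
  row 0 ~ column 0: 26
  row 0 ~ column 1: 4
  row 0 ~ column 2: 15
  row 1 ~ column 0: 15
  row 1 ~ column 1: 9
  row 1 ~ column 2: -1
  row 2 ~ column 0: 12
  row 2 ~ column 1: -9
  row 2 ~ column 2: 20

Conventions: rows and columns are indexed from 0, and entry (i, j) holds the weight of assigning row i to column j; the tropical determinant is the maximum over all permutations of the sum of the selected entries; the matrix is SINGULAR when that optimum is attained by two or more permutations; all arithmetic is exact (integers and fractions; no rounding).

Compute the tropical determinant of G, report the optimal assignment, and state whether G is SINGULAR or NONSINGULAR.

σ = (0, 1, 2): 26 + 9 + 20 = 55
σ = (0, 2, 1): 26 + (-1) + (-9) = 16
σ = (1, 0, 2): 4 + 15 + 20 = 39
σ = (1, 2, 0): 4 + (-1) + 12 = 15
σ = (2, 0, 1): 15 + 15 + (-9) = 21
σ = (2, 1, 0): 15 + 9 + 12 = 36
Optimal value attained by: σ = (0, 1, 2).
Answer: det⊕(G) = 55; verdict: NONSINGULAR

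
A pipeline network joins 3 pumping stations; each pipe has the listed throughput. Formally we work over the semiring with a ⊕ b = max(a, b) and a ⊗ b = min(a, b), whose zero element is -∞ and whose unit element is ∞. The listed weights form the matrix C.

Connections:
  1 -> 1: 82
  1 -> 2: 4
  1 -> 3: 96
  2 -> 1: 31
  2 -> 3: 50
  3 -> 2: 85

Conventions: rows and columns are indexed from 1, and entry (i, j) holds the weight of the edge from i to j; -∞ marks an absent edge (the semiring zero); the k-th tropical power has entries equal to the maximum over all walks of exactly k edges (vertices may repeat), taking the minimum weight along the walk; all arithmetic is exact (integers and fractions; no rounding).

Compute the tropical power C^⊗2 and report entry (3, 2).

C^⊗2:
  [82, 85, 82]
  [31, 50, 31]
  [31, -∞, 50]
Key observation: no walk of exactly 2 edges connects these vertices, so the entry is the semiring zero.
Answer: (C^⊗2)[3][2] = -∞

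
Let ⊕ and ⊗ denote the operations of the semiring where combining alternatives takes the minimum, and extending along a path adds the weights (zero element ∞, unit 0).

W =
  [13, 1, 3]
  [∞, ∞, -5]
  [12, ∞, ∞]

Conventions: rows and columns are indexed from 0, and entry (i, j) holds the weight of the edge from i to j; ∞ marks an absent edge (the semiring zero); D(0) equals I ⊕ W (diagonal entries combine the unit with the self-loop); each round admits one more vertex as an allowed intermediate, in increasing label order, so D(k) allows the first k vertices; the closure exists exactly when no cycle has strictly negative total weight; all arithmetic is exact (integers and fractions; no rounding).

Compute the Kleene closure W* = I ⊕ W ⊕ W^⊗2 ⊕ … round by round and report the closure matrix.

D(0):
  [0, 1, 3]
  [∞, 0, -5]
  [12, ∞, 0]
D(1):
  [0, 1, 3]
  [∞, 0, -5]
  [12, 13, 0]
D(2):
  [0, 1, -4]
  [∞, 0, -5]
  [12, 13, 0]
D(3):
  [0, 1, -4]
  [7, 0, -5]
  [12, 13, 0]
Answer: W* = [[0, 1, -4], [7, 0, -5], [12, 13, 0]]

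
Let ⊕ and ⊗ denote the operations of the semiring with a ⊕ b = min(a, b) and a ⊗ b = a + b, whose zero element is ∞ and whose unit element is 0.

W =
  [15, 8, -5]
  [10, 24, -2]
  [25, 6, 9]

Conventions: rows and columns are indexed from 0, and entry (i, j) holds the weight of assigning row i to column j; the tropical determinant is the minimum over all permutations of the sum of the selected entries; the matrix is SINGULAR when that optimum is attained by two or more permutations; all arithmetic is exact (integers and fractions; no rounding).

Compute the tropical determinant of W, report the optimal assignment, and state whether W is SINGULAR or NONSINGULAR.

σ = (0, 1, 2): 15 + 24 + 9 = 48
σ = (0, 2, 1): 15 + (-2) + 6 = 19
σ = (1, 0, 2): 8 + 10 + 9 = 27
σ = (1, 2, 0): 8 + (-2) + 25 = 31
σ = (2, 0, 1): (-5) + 10 + 6 = 11
σ = (2, 1, 0): (-5) + 24 + 25 = 44
Optimal value attained by: σ = (2, 0, 1).
Answer: det⊕(W) = 11; verdict: NONSINGULAR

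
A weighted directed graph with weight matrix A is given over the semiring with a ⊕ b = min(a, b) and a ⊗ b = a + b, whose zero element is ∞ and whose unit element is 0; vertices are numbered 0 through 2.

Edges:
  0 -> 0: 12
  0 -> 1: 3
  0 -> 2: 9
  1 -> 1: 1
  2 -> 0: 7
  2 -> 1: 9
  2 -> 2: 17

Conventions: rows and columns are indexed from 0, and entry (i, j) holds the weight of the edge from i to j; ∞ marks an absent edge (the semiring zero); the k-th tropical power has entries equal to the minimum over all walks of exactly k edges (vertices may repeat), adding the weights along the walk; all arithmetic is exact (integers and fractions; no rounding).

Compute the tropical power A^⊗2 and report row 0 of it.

A^⊗2:
  [16, 4, 21]
  [∞, 2, ∞]
  [19, 10, 16]
Answer: row 0 of A^⊗2 = [16, 4, 21]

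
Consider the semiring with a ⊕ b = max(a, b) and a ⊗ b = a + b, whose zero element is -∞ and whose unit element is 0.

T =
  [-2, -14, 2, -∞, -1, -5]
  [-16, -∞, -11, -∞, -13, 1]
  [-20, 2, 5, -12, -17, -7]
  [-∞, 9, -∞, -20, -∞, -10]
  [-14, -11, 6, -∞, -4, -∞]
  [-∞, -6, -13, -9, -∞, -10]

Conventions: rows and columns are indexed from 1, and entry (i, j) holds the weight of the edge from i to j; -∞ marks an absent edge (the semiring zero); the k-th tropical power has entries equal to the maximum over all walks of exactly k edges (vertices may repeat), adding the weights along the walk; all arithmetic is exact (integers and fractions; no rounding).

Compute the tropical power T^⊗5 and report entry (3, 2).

T^⊗2:
  [-4, 4, 7, -10, -3, -5]
  [-18, -5, -6, -8, -17, -9]
  [-14, 7, 10, -7, -11, 3]
  [-7, -11, -2, -19, -4, 10]
  [-14, 8, 11, -6, -8, -1]
  [-22, 0, -8, -19, -19, -5]
T^⊗3:
  [-6, 9, 12, -5, -5, 5]
  [-20, 1, -1, -18, -18, -4]
  [-9, 12, 15, -2, -6, 8]
  [-9, 4, 3, 1, -8, 0]
  [-8, 13, 16, -1, -5, 9]
  [-16, -6, -3, -14, -13, 1]
T^⊗4:
  [-7, 14, 17, 0, -4, 10]
  [-15, 1, 4, -13, -12, 2]
  [-4, 17, 20, 3, -1, 13]
  [-11, 10, 8, -9, -9, 5]
  [-3, 18, 21, 4, 0, 14]
  [-18, -1, 2, -8, -17, -5]
T^⊗5:
  [-2, 19, 22, 5, 1, 15]
  [-15, 6, 9, -7, -12, 2]
  [1, 22, 25, 8, 4, 18]
  [-6, 10, 13, -4, -3, 11]
  [2, 23, 26, 9, 5, 19]
  [-17, 4, 7, -10, -14, 0]
Key observation: the optimum is the walk 3->3->3->3->3->2, with weight 5 + 5 + 5 + 5 + 2 = 22.
Optimal value attained by: walk 3->3->3->3->3->2.
Answer: (T^⊗5)[3][2] = 22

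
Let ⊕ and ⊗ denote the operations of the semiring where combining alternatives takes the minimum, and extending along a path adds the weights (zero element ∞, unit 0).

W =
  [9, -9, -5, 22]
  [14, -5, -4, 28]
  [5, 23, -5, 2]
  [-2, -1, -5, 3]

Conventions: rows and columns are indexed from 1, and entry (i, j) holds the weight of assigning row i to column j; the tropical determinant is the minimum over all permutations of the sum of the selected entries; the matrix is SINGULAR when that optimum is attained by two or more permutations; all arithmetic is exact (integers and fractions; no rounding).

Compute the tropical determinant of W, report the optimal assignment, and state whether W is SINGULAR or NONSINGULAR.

σ = (1, 2, 3, 4): 9 + (-5) + (-5) + 3 = 2
σ = (1, 2, 4, 3): 9 + (-5) + 2 + (-5) = 1
σ = (1, 3, 2, 4): 9 + (-4) + 23 + 3 = 31
σ = (1, 3, 4, 2): 9 + (-4) + 2 + (-1) = 6
σ = (1, 4, 2, 3): 9 + 28 + 23 + (-5) = 55
σ = (1, 4, 3, 2): 9 + 28 + (-5) + (-1) = 31
σ = (2, 1, 3, 4): (-9) + 14 + (-5) + 3 = 3
σ = (2, 1, 4, 3): (-9) + 14 + 2 + (-5) = 2
σ = (2, 3, 1, 4): (-9) + (-4) + 5 + 3 = -5
σ = (2, 3, 4, 1): (-9) + (-4) + 2 + (-2) = -13
σ = (2, 4, 1, 3): (-9) + 28 + 5 + (-5) = 19
σ = (2, 4, 3, 1): (-9) + 28 + (-5) + (-2) = 12
σ = (3, 1, 2, 4): (-5) + 14 + 23 + 3 = 35
σ = (3, 1, 4, 2): (-5) + 14 + 2 + (-1) = 10
σ = (3, 2, 1, 4): (-5) + (-5) + 5 + 3 = -2
σ = (3, 2, 4, 1): (-5) + (-5) + 2 + (-2) = -10
σ = (3, 4, 1, 2): (-5) + 28 + 5 + (-1) = 27
σ = (3, 4, 2, 1): (-5) + 28 + 23 + (-2) = 44
σ = (4, 1, 2, 3): 22 + 14 + 23 + (-5) = 54
σ = (4, 1, 3, 2): 22 + 14 + (-5) + (-1) = 30
σ = (4, 2, 1, 3): 22 + (-5) + 5 + (-5) = 17
σ = (4, 2, 3, 1): 22 + (-5) + (-5) + (-2) = 10
σ = (4, 3, 1, 2): 22 + (-4) + 5 + (-1) = 22
σ = (4, 3, 2, 1): 22 + (-4) + 23 + (-2) = 39
Optimal value attained by: σ = (2, 3, 4, 1).
Answer: det⊕(W) = -13; verdict: NONSINGULAR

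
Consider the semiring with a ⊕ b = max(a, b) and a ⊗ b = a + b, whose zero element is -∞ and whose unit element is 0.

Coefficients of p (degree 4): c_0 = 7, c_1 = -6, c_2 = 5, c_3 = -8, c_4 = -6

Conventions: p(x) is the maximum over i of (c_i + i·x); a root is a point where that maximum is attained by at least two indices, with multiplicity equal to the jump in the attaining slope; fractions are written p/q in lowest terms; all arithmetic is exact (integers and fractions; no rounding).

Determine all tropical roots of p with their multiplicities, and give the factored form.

hull edge (i=0, c=7) to (i=2, c=5): slope -1, span 2
hull edge (i=2, c=5) to (i=4, c=-6): slope -11/2, span 2
Factored form: p(x) = -6 ⊗ (x ⊕ 1) ⊗ (x ⊕ 1) ⊗ (x ⊕ 11/2) ⊗ (x ⊕ 11/2)
Answer: roots = 1 (mult 2), 11/2 (mult 2)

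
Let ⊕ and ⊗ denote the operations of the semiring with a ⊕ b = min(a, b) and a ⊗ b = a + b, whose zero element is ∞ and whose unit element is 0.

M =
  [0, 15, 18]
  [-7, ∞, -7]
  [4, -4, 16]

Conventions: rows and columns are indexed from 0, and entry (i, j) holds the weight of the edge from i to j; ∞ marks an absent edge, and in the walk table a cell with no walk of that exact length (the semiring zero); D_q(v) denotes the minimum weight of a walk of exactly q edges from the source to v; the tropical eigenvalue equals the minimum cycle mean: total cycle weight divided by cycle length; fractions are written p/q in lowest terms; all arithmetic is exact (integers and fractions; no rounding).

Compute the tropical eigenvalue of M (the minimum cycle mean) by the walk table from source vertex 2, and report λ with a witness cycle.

q=0: [∞, ∞, 0]
q=1: [4, -4, 16]
q=2: [-11, 12, -11]
q=3: [-11, -15, 5]
Optimal cycle mean attained by: cycle 1->2->1, total (-7) + (-4), length 2.
Answer: λ = -11/2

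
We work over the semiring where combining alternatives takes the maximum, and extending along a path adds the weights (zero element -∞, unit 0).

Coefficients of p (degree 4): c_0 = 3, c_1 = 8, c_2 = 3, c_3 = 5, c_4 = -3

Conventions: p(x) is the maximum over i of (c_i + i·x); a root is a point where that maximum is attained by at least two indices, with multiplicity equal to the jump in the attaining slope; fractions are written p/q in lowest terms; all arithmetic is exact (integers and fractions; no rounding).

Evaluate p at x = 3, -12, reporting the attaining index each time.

p(3) = max(3+0·3=3, 8+1·3=11, 3+2·3=9, 5+3·3=14, -3+4·3=9) = 14 (attained by i=3)
p(-12) = max(3+0·(-12)=3, 8+1·(-12)=-4, 3+2·(-12)=-21, 5+3·(-12)=-31, -3+4·(-12)=-51) = 3 (attained by i=0)
Answer: p(3) = 14; p(-12) = 3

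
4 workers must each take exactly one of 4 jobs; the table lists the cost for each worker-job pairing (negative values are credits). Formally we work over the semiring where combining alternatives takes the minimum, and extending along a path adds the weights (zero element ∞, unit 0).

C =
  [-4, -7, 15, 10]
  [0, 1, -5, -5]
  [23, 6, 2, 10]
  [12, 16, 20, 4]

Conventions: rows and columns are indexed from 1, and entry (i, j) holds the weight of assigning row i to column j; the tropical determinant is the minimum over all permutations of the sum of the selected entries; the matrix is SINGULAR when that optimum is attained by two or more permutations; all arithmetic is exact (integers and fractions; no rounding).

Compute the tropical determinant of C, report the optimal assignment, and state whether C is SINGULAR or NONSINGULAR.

σ = (1, 2, 3, 4): (-4) + 1 + 2 + 4 = 3
σ = (1, 2, 4, 3): (-4) + 1 + 10 + 20 = 27
σ = (1, 3, 2, 4): (-4) + (-5) + 6 + 4 = 1
σ = (1, 3, 4, 2): (-4) + (-5) + 10 + 16 = 17
σ = (1, 4, 2, 3): (-4) + (-5) + 6 + 20 = 17
σ = (1, 4, 3, 2): (-4) + (-5) + 2 + 16 = 9
σ = (2, 1, 3, 4): (-7) + 0 + 2 + 4 = -1
σ = (2, 1, 4, 3): (-7) + 0 + 10 + 20 = 23
σ = (2, 3, 1, 4): (-7) + (-5) + 23 + 4 = 15
σ = (2, 3, 4, 1): (-7) + (-5) + 10 + 12 = 10
σ = (2, 4, 1, 3): (-7) + (-5) + 23 + 20 = 31
σ = (2, 4, 3, 1): (-7) + (-5) + 2 + 12 = 2
σ = (3, 1, 2, 4): 15 + 0 + 6 + 4 = 25
σ = (3, 1, 4, 2): 15 + 0 + 10 + 16 = 41
σ = (3, 2, 1, 4): 15 + 1 + 23 + 4 = 43
σ = (3, 2, 4, 1): 15 + 1 + 10 + 12 = 38
σ = (3, 4, 1, 2): 15 + (-5) + 23 + 16 = 49
σ = (3, 4, 2, 1): 15 + (-5) + 6 + 12 = 28
σ = (4, 1, 2, 3): 10 + 0 + 6 + 20 = 36
σ = (4, 1, 3, 2): 10 + 0 + 2 + 16 = 28
σ = (4, 2, 1, 3): 10 + 1 + 23 + 20 = 54
σ = (4, 2, 3, 1): 10 + 1 + 2 + 12 = 25
σ = (4, 3, 1, 2): 10 + (-5) + 23 + 16 = 44
σ = (4, 3, 2, 1): 10 + (-5) + 6 + 12 = 23
Optimal value attained by: σ = (2, 1, 3, 4).
Answer: det⊕(C) = -1; verdict: NONSINGULAR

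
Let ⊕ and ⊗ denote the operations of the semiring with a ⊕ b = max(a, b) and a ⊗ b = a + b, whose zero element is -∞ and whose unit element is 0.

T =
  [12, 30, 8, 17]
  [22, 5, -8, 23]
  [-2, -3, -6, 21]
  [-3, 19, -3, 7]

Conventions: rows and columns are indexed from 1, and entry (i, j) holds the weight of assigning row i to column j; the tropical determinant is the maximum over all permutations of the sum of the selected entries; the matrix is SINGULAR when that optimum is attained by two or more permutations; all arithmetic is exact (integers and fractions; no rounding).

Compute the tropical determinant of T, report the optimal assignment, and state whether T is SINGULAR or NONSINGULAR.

σ = (1, 2, 3, 4): 12 + 5 + (-6) + 7 = 18
σ = (1, 2, 4, 3): 12 + 5 + 21 + (-3) = 35
σ = (1, 3, 2, 4): 12 + (-8) + (-3) + 7 = 8
σ = (1, 3, 4, 2): 12 + (-8) + 21 + 19 = 44
σ = (1, 4, 2, 3): 12 + 23 + (-3) + (-3) = 29
σ = (1, 4, 3, 2): 12 + 23 + (-6) + 19 = 48
σ = (2, 1, 3, 4): 30 + 22 + (-6) + 7 = 53
σ = (2, 1, 4, 3): 30 + 22 + 21 + (-3) = 70
σ = (2, 3, 1, 4): 30 + (-8) + (-2) + 7 = 27
σ = (2, 3, 4, 1): 30 + (-8) + 21 + (-3) = 40
σ = (2, 4, 1, 3): 30 + 23 + (-2) + (-3) = 48
σ = (2, 4, 3, 1): 30 + 23 + (-6) + (-3) = 44
σ = (3, 1, 2, 4): 8 + 22 + (-3) + 7 = 34
σ = (3, 1, 4, 2): 8 + 22 + 21 + 19 = 70
σ = (3, 2, 1, 4): 8 + 5 + (-2) + 7 = 18
σ = (3, 2, 4, 1): 8 + 5 + 21 + (-3) = 31
σ = (3, 4, 1, 2): 8 + 23 + (-2) + 19 = 48
σ = (3, 4, 2, 1): 8 + 23 + (-3) + (-3) = 25
σ = (4, 1, 2, 3): 17 + 22 + (-3) + (-3) = 33
σ = (4, 1, 3, 2): 17 + 22 + (-6) + 19 = 52
σ = (4, 2, 1, 3): 17 + 5 + (-2) + (-3) = 17
σ = (4, 2, 3, 1): 17 + 5 + (-6) + (-3) = 13
σ = (4, 3, 1, 2): 17 + (-8) + (-2) + 19 = 26
σ = (4, 3, 2, 1): 17 + (-8) + (-3) + (-3) = 3
Optimal value attained by: σ = (2, 1, 4, 3).
Answer: det⊕(T) = 70; verdict: SINGULAR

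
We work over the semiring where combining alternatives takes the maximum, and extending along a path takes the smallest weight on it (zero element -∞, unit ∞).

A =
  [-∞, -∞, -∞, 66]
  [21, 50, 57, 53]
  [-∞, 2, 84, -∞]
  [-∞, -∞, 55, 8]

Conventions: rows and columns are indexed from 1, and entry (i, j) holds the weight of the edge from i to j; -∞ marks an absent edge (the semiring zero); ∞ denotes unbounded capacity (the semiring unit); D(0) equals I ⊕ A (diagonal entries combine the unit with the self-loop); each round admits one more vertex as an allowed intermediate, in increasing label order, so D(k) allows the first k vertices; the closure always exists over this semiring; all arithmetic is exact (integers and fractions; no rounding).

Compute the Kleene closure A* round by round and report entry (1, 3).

D(0):
  [∞, -∞, -∞, 66]
  [21, ∞, 57, 53]
  [-∞, 2, ∞, -∞]
  [-∞, -∞, 55, ∞]
D(1):
  [∞, -∞, -∞, 66]
  [21, ∞, 57, 53]
  [-∞, 2, ∞, -∞]
  [-∞, -∞, 55, ∞]
D(2):
  [∞, -∞, -∞, 66]
  [21, ∞, 57, 53]
  [2, 2, ∞, 2]
  [-∞, -∞, 55, ∞]
D(3):
  [∞, -∞, -∞, 66]
  [21, ∞, 57, 53]
  [2, 2, ∞, 2]
  [2, 2, 55, ∞]
D(4):
  [∞, 2, 55, 66]
  [21, ∞, 57, 53]
  [2, 2, ∞, 2]
  [2, 2, 55, ∞]
Answer: A*[1][3] = 55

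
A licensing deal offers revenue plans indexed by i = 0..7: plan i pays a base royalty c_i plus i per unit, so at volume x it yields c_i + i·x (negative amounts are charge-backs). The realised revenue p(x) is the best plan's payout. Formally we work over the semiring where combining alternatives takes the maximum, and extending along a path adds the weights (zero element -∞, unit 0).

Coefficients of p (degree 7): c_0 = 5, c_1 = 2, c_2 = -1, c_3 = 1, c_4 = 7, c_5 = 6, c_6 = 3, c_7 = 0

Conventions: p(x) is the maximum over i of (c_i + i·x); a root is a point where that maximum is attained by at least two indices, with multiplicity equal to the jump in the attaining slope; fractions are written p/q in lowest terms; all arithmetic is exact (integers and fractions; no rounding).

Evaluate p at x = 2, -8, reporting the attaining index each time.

p(2) = max(5+0·2=5, 2+1·2=4, -1+2·2=3, 1+3·2=7, 7+4·2=15, 6+5·2=16, 3+6·2=15, 0+7·2=14) = 16 (attained by i=5)
p(-8) = max(5+0·(-8)=5, 2+1·(-8)=-6, -1+2·(-8)=-17, 1+3·(-8)=-23, 7+4·(-8)=-25, 6+5·(-8)=-34, 3+6·(-8)=-45, 0+7·(-8)=-56) = 5 (attained by i=0)
Answer: p(2) = 16; p(-8) = 5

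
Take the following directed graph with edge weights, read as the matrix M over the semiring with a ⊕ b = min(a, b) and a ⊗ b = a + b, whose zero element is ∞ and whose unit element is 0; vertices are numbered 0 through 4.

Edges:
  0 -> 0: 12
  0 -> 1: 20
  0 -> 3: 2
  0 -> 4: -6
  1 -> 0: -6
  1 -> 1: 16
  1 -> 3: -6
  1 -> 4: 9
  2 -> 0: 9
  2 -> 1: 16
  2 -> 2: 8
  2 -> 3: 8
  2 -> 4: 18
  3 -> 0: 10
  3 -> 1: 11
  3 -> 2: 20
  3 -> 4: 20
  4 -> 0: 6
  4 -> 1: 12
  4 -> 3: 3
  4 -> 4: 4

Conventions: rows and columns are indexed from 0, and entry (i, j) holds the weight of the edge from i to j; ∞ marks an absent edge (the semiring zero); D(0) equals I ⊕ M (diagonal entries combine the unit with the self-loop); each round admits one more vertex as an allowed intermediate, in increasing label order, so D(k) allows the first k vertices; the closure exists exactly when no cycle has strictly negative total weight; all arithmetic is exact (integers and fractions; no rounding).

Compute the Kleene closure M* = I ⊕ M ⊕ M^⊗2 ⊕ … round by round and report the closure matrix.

D(0):
  [0, 20, ∞, 2, -6]
  [-6, 0, ∞, -6, 9]
  [9, 16, 0, 8, 18]
  [10, 11, 20, 0, 20]
  [6, 12, ∞, 3, 0]
D(1):
  [0, 20, ∞, 2, -6]
  [-6, 0, ∞, -6, -12]
  [9, 16, 0, 8, 3]
  [10, 11, 20, 0, 4]
  [6, 12, ∞, 3, 0]
D(2):
  [0, 20, ∞, 2, -6]
  [-6, 0, ∞, -6, -12]
  [9, 16, 0, 8, 3]
  [5, 11, 20, 0, -1]
  [6, 12, ∞, 3, 0]
D(3):
  [0, 20, ∞, 2, -6]
  [-6, 0, ∞, -6, -12]
  [9, 16, 0, 8, 3]
  [5, 11, 20, 0, -1]
  [6, 12, ∞, 3, 0]
D(4):
  [0, 13, 22, 2, -6]
  [-6, 0, 14, -6, -12]
  [9, 16, 0, 8, 3]
  [5, 11, 20, 0, -1]
  [6, 12, 23, 3, 0]
D(5):
  [0, 6, 17, -3, -6]
  [-6, 0, 11, -9, -12]
  [9, 15, 0, 6, 3]
  [5, 11, 20, 0, -1]
  [6, 12, 23, 3, 0]
Answer: M* = [[0, 6, 17, -3, -6], [-6, 0, 11, -9, -12], [9, 15, 0, 6, 3], [5, 11, 20, 0, -1], [6, 12, 23, 3, 0]]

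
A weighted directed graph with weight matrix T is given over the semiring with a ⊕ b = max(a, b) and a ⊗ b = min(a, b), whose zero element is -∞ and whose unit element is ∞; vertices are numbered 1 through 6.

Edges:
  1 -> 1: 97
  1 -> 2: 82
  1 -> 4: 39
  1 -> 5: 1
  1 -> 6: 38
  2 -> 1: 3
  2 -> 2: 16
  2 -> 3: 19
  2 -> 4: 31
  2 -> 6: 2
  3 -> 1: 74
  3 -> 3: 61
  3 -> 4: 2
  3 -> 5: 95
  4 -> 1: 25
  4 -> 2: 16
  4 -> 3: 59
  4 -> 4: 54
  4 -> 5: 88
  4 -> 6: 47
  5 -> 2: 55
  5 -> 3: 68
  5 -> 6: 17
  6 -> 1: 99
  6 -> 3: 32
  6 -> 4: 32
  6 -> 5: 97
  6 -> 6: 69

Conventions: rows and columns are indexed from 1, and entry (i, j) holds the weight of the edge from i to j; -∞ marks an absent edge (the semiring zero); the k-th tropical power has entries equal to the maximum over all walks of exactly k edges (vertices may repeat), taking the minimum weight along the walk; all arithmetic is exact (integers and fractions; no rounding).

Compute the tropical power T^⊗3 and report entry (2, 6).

T^⊗2:
  [97, 82, 39, 39, 39, 39]
  [25, 16, 31, 31, 31, 31]
  [74, 74, 68, 39, 61, 38]
  [59, 55, 68, 54, 59, 47]
  [68, 16, 61, 31, 68, 17]
  [97, 82, 68, 39, 69, 69]
T^⊗3:
  [97, 82, 39, 39, 39, 39]
  [31, 31, 31, 31, 31, 31]
  [74, 74, 61, 39, 68, 39]
  [68, 59, 61, 54, 68, 47]
  [68, 68, 68, 39, 61, 38]
  [97, 82, 68, 39, 69, 69]
Key observation: the optimum is the walk 2->4->4->6, with weight 31 min 54 min 47 = 31.
Optimal value attained by: walk 2->4->4->6.
Answer: (T^⊗3)[2][6] = 31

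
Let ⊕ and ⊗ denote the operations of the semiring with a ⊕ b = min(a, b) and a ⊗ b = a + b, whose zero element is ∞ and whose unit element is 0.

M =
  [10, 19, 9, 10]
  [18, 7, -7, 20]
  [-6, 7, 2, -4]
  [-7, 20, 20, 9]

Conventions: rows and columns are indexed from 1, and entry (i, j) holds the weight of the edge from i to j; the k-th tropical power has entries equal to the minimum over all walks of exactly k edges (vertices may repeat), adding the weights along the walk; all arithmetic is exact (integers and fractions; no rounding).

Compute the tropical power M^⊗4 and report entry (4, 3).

M^⊗2:
  [3, 16, 11, 5]
  [-13, 0, -5, -11]
  [-11, 9, 0, -2]
  [2, 12, 2, 3]
M^⊗3:
  [-2, 18, 9, 7]
  [-18, 2, -7, -9]
  [-9, 7, -2, -4]
  [-4, 9, 4, -2]
M^⊗4:
  [0, 16, 7, 5]
  [-16, 0, -9, -11]
  [-11, 5, 0, -6]
  [-9, 11, 2, 0]
Key observation: the optimum is the walk 4->1->3->2->3, with weight (-7) + 9 + 7 + (-7) = 2.
Optimal value attained by: walk 4->1->3->2->3.
Answer: (M^⊗4)[4][3] = 2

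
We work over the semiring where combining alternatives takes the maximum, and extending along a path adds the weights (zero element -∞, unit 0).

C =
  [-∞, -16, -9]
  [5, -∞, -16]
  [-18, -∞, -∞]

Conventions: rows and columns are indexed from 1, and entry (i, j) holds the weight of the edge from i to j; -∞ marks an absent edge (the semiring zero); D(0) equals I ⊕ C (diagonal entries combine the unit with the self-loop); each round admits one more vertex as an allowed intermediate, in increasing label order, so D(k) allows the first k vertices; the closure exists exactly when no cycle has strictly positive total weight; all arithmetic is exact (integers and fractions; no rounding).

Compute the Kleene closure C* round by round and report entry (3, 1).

D(0):
  [0, -16, -9]
  [5, 0, -16]
  [-18, -∞, 0]
D(1):
  [0, -16, -9]
  [5, 0, -4]
  [-18, -34, 0]
D(2):
  [0, -16, -9]
  [5, 0, -4]
  [-18, -34, 0]
D(3):
  [0, -16, -9]
  [5, 0, -4]
  [-18, -34, 0]
Answer: C*[3][1] = -18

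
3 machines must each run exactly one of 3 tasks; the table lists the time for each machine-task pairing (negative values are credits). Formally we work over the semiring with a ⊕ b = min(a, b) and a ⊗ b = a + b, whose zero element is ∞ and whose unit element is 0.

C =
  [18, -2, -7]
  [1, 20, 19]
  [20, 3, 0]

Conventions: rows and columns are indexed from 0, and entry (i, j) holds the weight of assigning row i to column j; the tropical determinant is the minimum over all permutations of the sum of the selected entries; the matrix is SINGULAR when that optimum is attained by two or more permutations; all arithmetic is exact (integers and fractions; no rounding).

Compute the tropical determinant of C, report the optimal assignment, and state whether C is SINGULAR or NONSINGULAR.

σ = (0, 1, 2): 18 + 20 + 0 = 38
σ = (0, 2, 1): 18 + 19 + 3 = 40
σ = (1, 0, 2): (-2) + 1 + 0 = -1
σ = (1, 2, 0): (-2) + 19 + 20 = 37
σ = (2, 0, 1): (-7) + 1 + 3 = -3
σ = (2, 1, 0): (-7) + 20 + 20 = 33
Optimal value attained by: σ = (2, 0, 1).
Answer: det⊕(C) = -3; verdict: NONSINGULAR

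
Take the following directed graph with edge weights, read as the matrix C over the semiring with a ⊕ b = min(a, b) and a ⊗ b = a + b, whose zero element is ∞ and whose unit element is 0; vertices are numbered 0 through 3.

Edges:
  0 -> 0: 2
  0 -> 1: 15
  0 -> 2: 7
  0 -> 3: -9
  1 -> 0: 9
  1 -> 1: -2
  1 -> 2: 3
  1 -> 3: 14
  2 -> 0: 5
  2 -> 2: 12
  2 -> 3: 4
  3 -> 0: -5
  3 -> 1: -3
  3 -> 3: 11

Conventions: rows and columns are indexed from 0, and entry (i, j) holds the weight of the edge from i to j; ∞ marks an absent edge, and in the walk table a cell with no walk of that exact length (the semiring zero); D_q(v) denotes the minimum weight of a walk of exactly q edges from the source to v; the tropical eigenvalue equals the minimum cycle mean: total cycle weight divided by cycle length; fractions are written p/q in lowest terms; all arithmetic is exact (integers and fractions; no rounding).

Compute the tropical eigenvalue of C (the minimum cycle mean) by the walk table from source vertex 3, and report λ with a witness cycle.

q=0: [∞, ∞, ∞, 0]
q=1: [-5, -3, ∞, 11]
q=2: [-3, -5, 0, -14]
q=3: [-19, -17, -2, -12]
q=4: [-17, -19, -14, -28]
Optimal cycle mean attained by: cycle 0->3->0, total (-9) + (-5), length 2.
Answer: λ = -7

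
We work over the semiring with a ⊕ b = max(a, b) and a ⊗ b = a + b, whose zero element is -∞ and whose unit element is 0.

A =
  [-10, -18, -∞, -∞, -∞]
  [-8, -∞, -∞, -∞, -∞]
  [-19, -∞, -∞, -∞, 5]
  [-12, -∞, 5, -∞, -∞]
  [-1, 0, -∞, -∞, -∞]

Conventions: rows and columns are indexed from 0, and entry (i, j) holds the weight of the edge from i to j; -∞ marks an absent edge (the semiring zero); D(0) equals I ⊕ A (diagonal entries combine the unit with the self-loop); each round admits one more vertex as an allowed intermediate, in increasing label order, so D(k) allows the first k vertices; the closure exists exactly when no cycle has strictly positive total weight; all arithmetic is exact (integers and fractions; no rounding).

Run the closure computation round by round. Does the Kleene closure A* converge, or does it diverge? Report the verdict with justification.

D(0):
  [0, -18, -∞, -∞, -∞]
  [-8, 0, -∞, -∞, -∞]
  [-19, -∞, 0, -∞, 5]
  [-12, -∞, 5, 0, -∞]
  [-1, 0, -∞, -∞, 0]
D(1):
  [0, -18, -∞, -∞, -∞]
  [-8, 0, -∞, -∞, -∞]
  [-19, -37, 0, -∞, 5]
  [-12, -30, 5, 0, -∞]
  [-1, 0, -∞, -∞, 0]
D(2):
  [0, -18, -∞, -∞, -∞]
  [-8, 0, -∞, -∞, -∞]
  [-19, -37, 0, -∞, 5]
  [-12, -30, 5, 0, -∞]
  [-1, 0, -∞, -∞, 0]
D(3):
  [0, -18, -∞, -∞, -∞]
  [-8, 0, -∞, -∞, -∞]
  [-19, -37, 0, -∞, 5]
  [-12, -30, 5, 0, 10]
  [-1, 0, -∞, -∞, 0]
D(4):
  [0, -18, -∞, -∞, -∞]
  [-8, 0, -∞, -∞, -∞]
  [-19, -37, 0, -∞, 5]
  [-12, -30, 5, 0, 10]
  [-1, 0, -∞, -∞, 0]
D(5):
  [0, -18, -∞, -∞, -∞]
  [-8, 0, -∞, -∞, -∞]
  [4, 5, 0, -∞, 5]
  [9, 10, 5, 0, 10]
  [-1, 0, -∞, -∞, 0]
Key observation: every diagonal entry stays at the unit through all rounds, so no improving cycle exists.
Answer: CONVERGES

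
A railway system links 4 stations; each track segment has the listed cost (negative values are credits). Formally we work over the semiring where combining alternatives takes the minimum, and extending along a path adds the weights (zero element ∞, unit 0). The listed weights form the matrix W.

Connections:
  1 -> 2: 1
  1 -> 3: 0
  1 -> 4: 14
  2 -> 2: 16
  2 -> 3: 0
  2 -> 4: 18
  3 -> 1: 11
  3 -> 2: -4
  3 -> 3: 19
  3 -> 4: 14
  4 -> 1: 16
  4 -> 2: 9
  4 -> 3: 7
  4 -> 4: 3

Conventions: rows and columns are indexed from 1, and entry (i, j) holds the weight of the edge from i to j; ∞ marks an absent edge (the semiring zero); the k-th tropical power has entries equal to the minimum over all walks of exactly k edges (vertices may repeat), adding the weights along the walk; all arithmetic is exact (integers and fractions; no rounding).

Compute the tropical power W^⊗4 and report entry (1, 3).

W^⊗2:
  [11, -4, 1, 14]
  [11, -4, 16, 14]
  [30, 12, -4, 14]
  [18, 3, 9, 6]
W^⊗3:
  [12, -3, -4, 14]
  [27, 12, -4, 14]
  [7, -8, 12, 10]
  [20, 5, 3, 9]
W^⊗4:
  [7, -8, -3, 10]
  [7, -8, 12, 10]
  [23, 8, -8, 10]
  [14, -1, 5, 12]
Key observation: the optimum is the walk 1->2->3->2->3, with weight 1 + 0 + (-4) + 0 = -3.
Optimal value attained by: walk 1->2->3->2->3.
Answer: (W^⊗4)[1][3] = -3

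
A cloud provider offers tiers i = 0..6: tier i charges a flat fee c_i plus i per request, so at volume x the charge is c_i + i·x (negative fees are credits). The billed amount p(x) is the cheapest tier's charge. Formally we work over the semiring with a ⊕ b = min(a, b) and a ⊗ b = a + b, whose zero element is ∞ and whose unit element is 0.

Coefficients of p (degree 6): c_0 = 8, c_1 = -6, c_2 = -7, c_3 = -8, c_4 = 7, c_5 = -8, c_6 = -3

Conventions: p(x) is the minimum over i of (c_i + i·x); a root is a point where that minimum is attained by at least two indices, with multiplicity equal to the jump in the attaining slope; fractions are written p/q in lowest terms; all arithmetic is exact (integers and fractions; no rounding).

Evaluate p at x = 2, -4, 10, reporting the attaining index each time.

p(2) = min(8+0·2=8, -6+1·2=-4, -7+2·2=-3, -8+3·2=-2, 7+4·2=15, -8+5·2=2, -3+6·2=9) = -4 (attained by i=1)
p(-4) = min(8+0·(-4)=8, -6+1·(-4)=-10, -7+2·(-4)=-15, -8+3·(-4)=-20, 7+4·(-4)=-9, -8+5·(-4)=-28, -3+6·(-4)=-27) = -28 (attained by i=5)
p(10) = min(8+0·10=8, -6+1·10=4, -7+2·10=13, -8+3·10=22, 7+4·10=47, -8+5·10=42, -3+6·10=57) = 4 (attained by i=1)
Answer: p(2) = -4; p(-4) = -28; p(10) = 4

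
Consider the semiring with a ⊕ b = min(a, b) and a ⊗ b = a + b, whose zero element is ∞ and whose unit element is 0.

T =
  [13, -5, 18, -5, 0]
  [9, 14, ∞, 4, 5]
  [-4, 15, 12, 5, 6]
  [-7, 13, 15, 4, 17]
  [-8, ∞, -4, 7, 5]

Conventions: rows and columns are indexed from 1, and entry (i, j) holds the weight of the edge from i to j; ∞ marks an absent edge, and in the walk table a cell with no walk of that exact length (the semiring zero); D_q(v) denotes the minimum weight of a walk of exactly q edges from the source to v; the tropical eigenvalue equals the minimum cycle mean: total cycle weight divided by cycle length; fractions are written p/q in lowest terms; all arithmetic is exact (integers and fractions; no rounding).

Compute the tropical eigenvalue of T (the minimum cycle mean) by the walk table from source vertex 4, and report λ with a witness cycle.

q=0: [∞, ∞, ∞, 0, ∞]
q=1: [-7, 13, 15, 4, 17]
q=2: [-3, -12, 11, -12, -7]
q=3: [-19, -8, -11, -8, -7]
q=4: [-15, -24, -11, -24, -19]
q=5: [-31, -20, -23, -20, -19]
Optimal cycle mean attained by: cycle 1->4->1, total (-5) + (-7), length 2.
Answer: λ = -6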